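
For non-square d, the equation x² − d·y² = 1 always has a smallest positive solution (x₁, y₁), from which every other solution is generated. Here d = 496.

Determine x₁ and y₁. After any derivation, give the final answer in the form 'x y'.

[22; 3,1,2,4,1,…,1,3,44] for √496; ℓ=16 ⇒ convergent index 15
step 0: (22, 1)  from 22·(1,0) + (0,1)
…
step 2: (89, 4)  from 1·(67,3) + (22,1)
step 3: (245, 11)  from 2·(89,4) + (67,3)
…
step 5: (1314, 59)  from 1·(1069,48) + (245,11)
step 6: (2383, 107)  from 1·(1314,59) + (1069,48)
step 7: (6080, 273)  from 2·(2383,107) + (1314,59)
step 8: (14543, 653)  from 2·(6080,273) + (2383,107)
step 9: (35166, 1579)  from 2·(14543,653) + (6080,273)
…
step 11: (84875, 3811)  from 1·(49709,2232) + (35166,1579)
step 12: (389209, 17476)  from 4·(84875,3811) + (49709,2232)
step 13: (863293, 38763)  from 2·(389209,17476) + (84875,3811)
step 14: (1252502, 56239)  from 1·(863293,38763) + (389209,17476)
step 15: (4620799, 207480)  from 3·(1252502,56239) + (863293,38763)
→ (4620799, 207480).  Check: 4620799²=21351783398401, 496·207480²=21351783398400, difference 1.

4620799 207480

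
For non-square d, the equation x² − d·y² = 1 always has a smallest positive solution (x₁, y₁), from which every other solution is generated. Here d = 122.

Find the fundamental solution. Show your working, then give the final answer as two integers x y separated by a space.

243 22

[11; 22] for √122; ℓ=1 ⇒ convergent index 1
step 0: (11, 1)  from 11·(1,0) + (0,1)
step 1: (243, 22)  from 22·(11,1) + (1,0)
(x₁, y₁) = (243, 22);  243² − 122·22² = 1 ✓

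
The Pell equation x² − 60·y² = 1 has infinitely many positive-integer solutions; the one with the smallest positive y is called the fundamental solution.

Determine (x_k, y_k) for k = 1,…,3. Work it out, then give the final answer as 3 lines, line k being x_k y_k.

31 4
1921 248
119071 15372

[7; 1,2,1,14] for √60; ℓ=4 ⇒ convergent index 3
k=0  a_k=7  p_k/q_k = 7/1
…
k=2  a_k=2  p_k/q_k = 23/3
k=3  a_k=1  p_k/q_k = 31/4
→ (31, 4).  Check: 31²=961, 60·4²=960, difference 1.
(x_2, y_2) = (31·31 + 60·4·4, 31·4 + 4·31) = (1921, 248)
(x_3, y_3) = (31·1921 + 60·4·248, 31·248 + 4·1921) = (119071, 15372)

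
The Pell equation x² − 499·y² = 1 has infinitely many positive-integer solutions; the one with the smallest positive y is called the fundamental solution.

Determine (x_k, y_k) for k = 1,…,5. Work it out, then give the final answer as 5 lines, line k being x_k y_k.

√499 → a₀=22, period (2,1,21,1,2,44); ℓ=6 even so k=5
k=0  a_k=22  p_k/q_k = 22/1
…
k=2  a_k=1  p_k/q_k = 67/3
…
k=4  a_k=1  p_k/q_k = 1519/68
k=5  a_k=2  p_k/q_k = 4490/201
→ (4490, 201).  Check: 4490²=20160100, 499·201²=20160099, difference 1.
(x_2, y_2) = (4490·4490 + 499·201·201, 4490·201 + 201·4490) = (40320199, 1804980)
(x_3, y_3) = (4490·40320199 + 499·201·1804980, 4490·1804980 + 201·40320199) = (362075382530, 16208720199)
(x_4, y_4) = (4490·362075382530 + 499·201·16208720199, 4490·16208720199 + 201·362075382530) = (3251436894799201, 145554305582040)
(x_5, y_5) = (4490·3251436894799201 + 499·201·145554305582040, 4490·145554305582040 + 201·3251436894799201) = (29197902953221442450, 1307077647917999001)

4490 201
40320199 1804980
362075382530 16208720199
3251436894799201 145554305582040
29197902953221442450 1307077647917999001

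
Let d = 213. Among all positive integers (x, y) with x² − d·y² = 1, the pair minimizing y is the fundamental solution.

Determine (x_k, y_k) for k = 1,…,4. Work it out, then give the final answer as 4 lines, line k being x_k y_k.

d=213: √d = [14; 1,1,2,6,1,8,1,6,2,1,1,28] (ℓ=12, even), read p_11/q_11
k=0  a_k=14  p_k/q_k = 14/1
k=1  a_k=1  p_k/q_k = 15/1
…
k=5  a_k=1  p_k/q_k = 540/37
…
k=7  a_k=1  p_k/q_k = 5327/365
k=8  a_k=6  p_k/q_k = 36749/2518
…
k=10  a_k=1  p_k/q_k = 115574/7919
k=11  a_k=1  p_k/q_k = 194399/13320
→ (194399, 13320).  Check: 194399²=37790971201, 213·13320²=37790971200, difference 1.
n=2: (194399,13320)∘(194399,13320) = (194399·194399+213·13320·13320, 194399·13320+13320·194399) = (75581942401,5178789360)
n=3: (75581942401,5178789360)∘(194399,13320) = (194399·75581942401+213·13320·5178789360, 194399·5178789360+13320·75581942401) = (29386108041429599,2013502945575960)
n=4: (29386108041429599,2013502945575960)∘(194399,13320) = (194399·29386108041429599+213·13320·2013502945575960, 194399·2013502945575960+13320·29386108041429599) = (11425260034216163289601,782845918228863306720)

194399 13320
75581942401 5178789360
29386108041429599 2013502945575960
11425260034216163289601 782845918228863306720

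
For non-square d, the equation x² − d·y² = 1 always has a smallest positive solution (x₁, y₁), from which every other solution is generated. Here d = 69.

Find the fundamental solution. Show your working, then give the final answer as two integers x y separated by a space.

d=69: √d = [8; 3,3,1,4,1,3,3,16] (ℓ=8, even), read p_7/q_7
i=0: a=8 ⇒ p=8, q=1
…
i=5: a=1 ⇒ p=623, q=75
i=6: a=3 ⇒ p=2384, q=287
i=7: a=3 ⇒ p=7775, q=936
→ (7775, 936).  Check: 7775²=60450625, 69·936²=60450624, difference 1.

7775 936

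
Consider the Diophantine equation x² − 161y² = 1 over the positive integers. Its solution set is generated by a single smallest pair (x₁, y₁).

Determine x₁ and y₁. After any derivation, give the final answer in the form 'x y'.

d=161: √d = [12; 1,2,4,1,2,1,4,2,1,24] (ℓ=10, even), read p_9/q_9
step 0: (12, 1)  from 12·(1,0) + (0,1)
step 1: (13, 1)  from 1·(12,1) + (1,0)
step 2: (38, 3)  from 2·(13,1) + (12,1)
step 3: (165, 13)  from 4·(38,3) + (13,1)
step 4: (203, 16)  from 1·(165,13) + (38,3)
step 5: (571, 45)  from 2·(203,16) + (165,13)
step 6: (774, 61)  from 1·(571,45) + (203,16)
step 7: (3667, 289)  from 4·(774,61) + (571,45)
step 8: (8108, 639)  from 2·(3667,289) + (774,61)
step 9: (11775, 928)  from 1·(8108,639) + (3667,289)
→ (11775, 928).  Check: 11775²=138650625, 161·928²=138650624, difference 1.

11775 928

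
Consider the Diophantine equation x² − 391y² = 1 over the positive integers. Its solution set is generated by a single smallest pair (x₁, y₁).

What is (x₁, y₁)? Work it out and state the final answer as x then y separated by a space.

√391 = [19; 1,3,2,2,1,…,3,1,38, …], period ℓ=16 (even) → k=15
i=0: a=19 ⇒ p=19, q=1
i=1: a=1 ⇒ p=20, q=1
i=2: a=3 ⇒ p=79, q=4
…
i=4: a=2 ⇒ p=435, q=22
i=5: a=1 ⇒ p=613, q=31
i=6: a=1 ⇒ p=1048, q=53
i=7: a=2 ⇒ p=2709, q=137
i=8: a=19 ⇒ p=52519, q=2656
i=9: a=2 ⇒ p=107747, q=5449
…
i=11: a=1 ⇒ p=268013, q=13554
i=12: a=2 ⇒ p=696292, q=35213
i=13: a=2 ⇒ p=1660597, q=83980
i=14: a=3 ⇒ p=5678083, q=287153
i=15: a=1 ⇒ p=7338680, q=371133
fundamental: x₁=7338680, y₁=371133  (since 53856224142400 − 391·137739703689 = 1)

7338680 371133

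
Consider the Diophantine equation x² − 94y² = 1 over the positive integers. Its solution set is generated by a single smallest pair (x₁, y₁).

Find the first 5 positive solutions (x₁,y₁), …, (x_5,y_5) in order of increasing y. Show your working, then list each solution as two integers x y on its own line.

√94 → a₀=9, period (1,2,3,1,1,…,2,1,18); ℓ=16 even so k=15
k=0  a_k=9  p_k/q_k = 9/1
k=1  a_k=1  p_k/q_k = 10/1
…
k=3  a_k=3  p_k/q_k = 97/10
…
k=6  a_k=5  p_k/q_k = 1241/128
…
k=11  a_k=1  p_k/q_k = 99455/10258
…
k=13  a_k=3  p_k/q_k = 652934/67345
k=14  a_k=2  p_k/q_k = 1490361/153719
k=15  a_k=1  p_k/q_k = 2143295/221064
→ (2143295, 221064).  Check: 2143295²=4593713457025, 94·221064²=4593713457024, difference 1.
(x_2, y_2) = (2143295·2143295 + 94·221064·221064, 2143295·221064 + 221064·2143295) = (9187426914049, 947610731760)
(x_3, y_3) = (2143295·9187426914049 + 94·221064·947610731760, 2143295·947610731760 + 221064·9187426914049) = (39382732335491159615, 4062018686654877336)
(x_4, y_4) = (2143295·39382732335491159615 + 94·221064·4062018686654877336, 2143295·4062018686654877336 + 221064·39382732335491159615) = (168817626601983862467148801, 17412208682026983028992480)
(x_5, y_5) = (2143295·168817626601983862467148801 + 94·221064·17412208682026983028992480, 2143295·17412208682026983028992480 + 221064·168817626601983862467148801) = (723651950015758622280719887718975, 74638999614285983163562219965864)

2143295 221064
9187426914049 947610731760
39382732335491159615 4062018686654877336
168817626601983862467148801 17412208682026983028992480
723651950015758622280719887718975 74638999614285983163562219965864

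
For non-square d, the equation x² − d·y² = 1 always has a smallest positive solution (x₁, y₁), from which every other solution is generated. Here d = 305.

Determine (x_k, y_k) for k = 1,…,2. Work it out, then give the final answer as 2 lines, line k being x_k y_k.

489 28
478241 27384

[17; 2,6,2,34] for √305; ℓ=4 ⇒ convergent index 3
i=0: a=17 ⇒ p=17, q=1
…
i=2: a=6 ⇒ p=227, q=13
i=3: a=2 ⇒ p=489, q=28
(x₁, y₁) = (489, 28);  489² − 305·28² = 1 ✓
k=2:  x_2 = 489·489+305·28·28 = 478241,  y_2 = 489·28+28·489 = 27384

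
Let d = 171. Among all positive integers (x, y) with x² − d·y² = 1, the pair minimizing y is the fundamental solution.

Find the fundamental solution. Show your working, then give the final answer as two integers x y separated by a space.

√171 → a₀=13, period (13,26); ℓ=2 even so k=1
i=0: a=13 ⇒ p=13, q=1
i=1: a=13 ⇒ p=170, q=13
fundamental: x₁=170, y₁=13  (since 28900 − 171·169 = 1)

170 13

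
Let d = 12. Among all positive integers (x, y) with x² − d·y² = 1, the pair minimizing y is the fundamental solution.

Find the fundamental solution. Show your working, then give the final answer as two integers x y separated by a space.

7 2

√12 = [3; 2,6, …], period ℓ=2 (even) → k=1
step 0: (3, 1)  from 3·(1,0) + (0,1)
step 1: (7, 2)  from 2·(3,1) + (1,0)
fundamental: x₁=7, y₁=2  (since 49 − 12·4 = 1)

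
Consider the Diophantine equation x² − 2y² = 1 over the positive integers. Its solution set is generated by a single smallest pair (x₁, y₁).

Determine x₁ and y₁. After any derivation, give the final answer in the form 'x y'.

3 2

√2 → a₀=1, period (2); ℓ=1 odd so k=1
a_0=1:  p_0=1·1+0=1,  q_0=1·0+1=1
a_1=2:  p_1=2·1+1=3,  q_1=2·1+0=2
→ (3, 2).  Check: 3²=9, 2·2²=8, difference 1.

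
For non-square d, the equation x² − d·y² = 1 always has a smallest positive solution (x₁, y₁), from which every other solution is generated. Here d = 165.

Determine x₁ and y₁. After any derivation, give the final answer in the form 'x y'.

√165 → a₀=12, period (1,5,2,5,1,24); ℓ=6 even so k=5
a_0=12:  p_0=12·1+0=12,  q_0=12·0+1=1
…
a_2=5:  p_2=5·13+12=77,  q_2=5·1+1=6
a_3=2:  p_3=2·77+13=167,  q_3=2·6+1=13
a_4=5:  p_4=5·167+77=912,  q_4=5·13+6=71
a_5=1:  p_5=1·912+167=1079,  q_5=1·71+13=84
(x₁, y₁) = (1079, 84);  1079² − 165·84² = 1 ✓

1079 84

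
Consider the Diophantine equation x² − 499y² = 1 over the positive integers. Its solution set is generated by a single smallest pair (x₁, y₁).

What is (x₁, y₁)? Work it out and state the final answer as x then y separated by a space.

4490 201

[22; 2,1,21,1,2,44] for √499; ℓ=6 ⇒ convergent index 5
a_0=22:  p_0=22·1+0=22,  q_0=22·0+1=1
…
a_3=21:  p_3=21·67+45=1452,  q_3=21·3+2=65
a_4=1:  p_4=1·1452+67=1519,  q_4=1·65+3=68
a_5=2:  p_5=2·1519+1452=4490,  q_5=2·68+65=201
→ (4490, 201).  Check: 4490²=20160100, 499·201²=20160099, difference 1.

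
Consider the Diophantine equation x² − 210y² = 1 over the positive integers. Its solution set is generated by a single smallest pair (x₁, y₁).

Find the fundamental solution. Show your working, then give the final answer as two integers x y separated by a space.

29 2

d=210: √d = [14; 2,28] (ℓ=2, even), read p_1/q_1
step 0: (14, 1)  from 14·(1,0) + (0,1)
step 1: (29, 2)  from 2·(14,1) + (1,0)
→ (29, 2).  Check: 29²=841, 210·2²=840, difference 1.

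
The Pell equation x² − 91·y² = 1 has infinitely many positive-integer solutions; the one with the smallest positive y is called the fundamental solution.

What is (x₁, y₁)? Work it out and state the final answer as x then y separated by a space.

1574 165

[9; 1,1,5,1,5,1,1,18] for √91; ℓ=8 ⇒ convergent index 7
k=0  a_k=9  p_k/q_k = 9/1
…
k=2  a_k=1  p_k/q_k = 19/2
…
k=5  a_k=5  p_k/q_k = 725/76
k=6  a_k=1  p_k/q_k = 849/89
k=7  a_k=1  p_k/q_k = 1574/165
→ (1574, 165).  Check: 1574²=2477476, 91·165²=2477475, difference 1.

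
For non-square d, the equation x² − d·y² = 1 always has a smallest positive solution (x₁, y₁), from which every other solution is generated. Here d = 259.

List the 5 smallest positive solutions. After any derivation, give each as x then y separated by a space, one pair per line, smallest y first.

d=259: √d = [16; 10,1,2,3,4,3,2,1,10,32] (ℓ=10, even), read p_9/q_9
a_0=16:  p_0=16·1+0=16,  q_0=16·0+1=1
a_1=10:  p_1=10·16+1=161,  q_1=10·1+0=10
…
a_5=4:  p_5=4·1722+515=7403,  q_5=4·107+32=460
a_6=3:  p_6=3·7403+1722=23931,  q_6=3·460+107=1487
a_7=2:  p_7=2·23931+7403=55265,  q_7=2·1487+460=3434
a_8=1:  p_8=1·55265+23931=79196,  q_8=1·3434+1487=4921
a_9=10:  p_9=10·79196+55265=847225,  q_9=10·4921+3434=52644
→ (847225, 52644).  Check: 847225²=717790200625, 259·52644²=717790200624, difference 1.
(847225+52644√259)^2 = 1435580401249 + 89202625800√259
(847225+52644√259)^3 = 2432519210895520825 + 151149389286757356√259
(847225+52644√259)^4 = 4121782176900479681520001 + 256115082676856799248400√259
(847225+52644√259)^5 = 6984153809646585277140670173625 + 433974201841648854097164622644√259

847225 52644
1435580401249 89202625800
2432519210895520825 151149389286757356
4121782176900479681520001 256115082676856799248400
6984153809646585277140670173625 433974201841648854097164622644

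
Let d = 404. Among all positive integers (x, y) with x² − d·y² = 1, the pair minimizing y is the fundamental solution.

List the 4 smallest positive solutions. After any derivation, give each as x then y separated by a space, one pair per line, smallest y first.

d=404: √d = [20; 10,40] (ℓ=2, even), read p_1/q_1
k=0  a_k=20  p_k/q_k = 20/1
k=1  a_k=10  p_k/q_k = 201/10
fundamental: x₁=201, y₁=10  (since 40401 − 404·100 = 1)
n=2: (201,10)∘(201,10) = (201·201+404·10·10, 201·10+10·201) = (80801,4020)
n=3: (80801,4020)∘(201,10) = (201·80801+404·10·4020, 201·4020+10·80801) = (32481801,1616030)
n=4: (32481801,1616030)∘(201,10) = (201·32481801+404·10·1616030, 201·1616030+10·32481801) = (13057603201,649640040)

201 10
80801 4020
32481801 1616030
13057603201 649640040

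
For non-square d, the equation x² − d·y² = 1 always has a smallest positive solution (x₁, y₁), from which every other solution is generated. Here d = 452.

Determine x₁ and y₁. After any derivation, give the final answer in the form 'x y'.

√452 = [21; 3,1,5,3,10,3,5,1,3,42, …], period ℓ=10 (even) → k=9
step 0: (21, 1)  from 21·(1,0) + (0,1)
step 1: (64, 3)  from 3·(21,1) + (1,0)
step 2: (85, 4)  from 1·(64,3) + (21,1)
step 3: (489, 23)  from 5·(85,4) + (64,3)
step 4: (1552, 73)  from 3·(489,23) + (85,4)
step 5: (16009, 753)  from 10·(1552,73) + (489,23)
step 6: (49579, 2332)  from 3·(16009,753) + (1552,73)
…
step 8: (313483, 14745)  from 1·(263904,12413) + (49579,2332)
step 9: (1204353, 56648)  from 3·(313483,14745) + (263904,12413)
(x₁, y₁) = (1204353, 56648);  1204353² − 452·56648² = 1 ✓

1204353 56648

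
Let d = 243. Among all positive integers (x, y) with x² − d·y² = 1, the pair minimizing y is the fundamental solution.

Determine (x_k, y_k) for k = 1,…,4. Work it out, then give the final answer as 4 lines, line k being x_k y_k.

70226 4505
9863382151 632736260
1385331749802026 88869073185015
194572614913330773601 12481839066348990520

√243 = [15; 1,1,2,3,15,3,2,1,1,30, …], period ℓ=10 (even) → k=9
step 0: (15, 1)  from 15·(1,0) + (0,1)
step 1: (16, 1)  from 1·(15,1) + (1,0)
…
step 3: (78, 5)  from 2·(31,2) + (16,1)
step 4: (265, 17)  from 3·(78,5) + (31,2)
step 5: (4053, 260)  from 15·(265,17) + (78,5)
step 6: (12424, 797)  from 3·(4053,260) + (265,17)
step 7: (28901, 1854)  from 2·(12424,797) + (4053,260)
step 8: (41325, 2651)  from 1·(28901,1854) + (12424,797)
step 9: (70226, 4505)  from 1·(41325,2651) + (28901,1854)
→ (70226, 4505).  Check: 70226²=4931691076, 243·4505²=4931691075, difference 1.
n=2: (70226,4505)∘(70226,4505) = (70226·70226+243·4505·4505, 70226·4505+4505·70226) = (9863382151,632736260)
n=3: (9863382151,632736260)∘(70226,4505) = (70226·9863382151+243·4505·632736260, 70226·632736260+4505·9863382151) = (1385331749802026,88869073185015)
n=4: (1385331749802026,88869073185015)∘(70226,4505) = (70226·1385331749802026+243·4505·88869073185015, 70226·88869073185015+4505·1385331749802026) = (194572614913330773601,12481839066348990520)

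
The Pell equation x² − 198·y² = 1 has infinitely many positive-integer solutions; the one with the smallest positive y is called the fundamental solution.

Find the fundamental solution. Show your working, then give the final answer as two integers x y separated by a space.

197 14

[14; 14,28] for √198; ℓ=2 ⇒ convergent index 1
step 0: (14, 1)  from 14·(1,0) + (0,1)
step 1: (197, 14)  from 14·(14,1) + (1,0)
(x₁, y₁) = (197, 14);  197² − 198·14² = 1 ✓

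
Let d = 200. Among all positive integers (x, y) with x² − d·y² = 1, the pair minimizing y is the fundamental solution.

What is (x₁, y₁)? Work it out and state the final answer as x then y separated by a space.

99 7

√200 = [14; 7,28, …], period ℓ=2 (even) → k=1
i=0: a=14 ⇒ p=14, q=1
i=1: a=7 ⇒ p=99, q=7
fundamental: x₁=99, y₁=7  (since 9801 − 200·49 = 1)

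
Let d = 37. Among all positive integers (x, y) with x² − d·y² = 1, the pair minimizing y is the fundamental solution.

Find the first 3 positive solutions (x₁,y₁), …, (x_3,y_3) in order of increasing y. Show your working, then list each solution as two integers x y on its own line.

73 12
10657 1752
1555849 255780

√37 = [6; 12, …], period ℓ=1 (odd) → k=1
k=0  a_k=6  p_k/q_k = 6/1
k=1  a_k=12  p_k/q_k = 73/12
fundamental: x₁=73, y₁=12  (since 5329 − 37·144 = 1)
n=2: (73,12)∘(73,12) = (73·73+37·12·12, 73·12+12·73) = (10657,1752)
n=3: (10657,1752)∘(73,12) = (73·10657+37·12·1752, 73·1752+12·10657) = (1555849,255780)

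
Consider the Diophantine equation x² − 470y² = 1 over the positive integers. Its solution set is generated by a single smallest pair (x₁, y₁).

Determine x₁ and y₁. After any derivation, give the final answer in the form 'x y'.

1691 78

d=470: √d = [21; 1,2,8,2,1,42] (ℓ=6, even), read p_5/q_5
step 0: (21, 1)  from 21·(1,0) + (0,1)
step 1: (22, 1)  from 1·(21,1) + (1,0)
step 2: (65, 3)  from 2·(22,1) + (21,1)
step 3: (542, 25)  from 8·(65,3) + (22,1)
step 4: (1149, 53)  from 2·(542,25) + (65,3)
step 5: (1691, 78)  from 1·(1149,53) + (542,25)
→ (1691, 78).  Check: 1691²=2859481, 470·78²=2859480, difference 1.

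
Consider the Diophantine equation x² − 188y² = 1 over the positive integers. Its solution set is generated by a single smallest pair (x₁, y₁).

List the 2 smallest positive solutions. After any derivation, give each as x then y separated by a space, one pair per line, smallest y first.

√188 = [13; 1,2,2,6,2,2,1,26, …], period ℓ=8 (even) → k=7
step 0: (13, 1)  from 13·(1,0) + (0,1)
step 1: (14, 1)  from 1·(13,1) + (1,0)
…
step 4: (617, 45)  from 6·(96,7) + (41,3)
step 5: (1330, 97)  from 2·(617,45) + (96,7)
step 6: (3277, 239)  from 2·(1330,97) + (617,45)
step 7: (4607, 336)  from 1·(3277,239) + (1330,97)
(x₁, y₁) = (4607, 336);  4607² − 188·336² = 1 ✓
(4607+336√188)^2 = 42448897 + 3095904√188

4607 336
42448897 3095904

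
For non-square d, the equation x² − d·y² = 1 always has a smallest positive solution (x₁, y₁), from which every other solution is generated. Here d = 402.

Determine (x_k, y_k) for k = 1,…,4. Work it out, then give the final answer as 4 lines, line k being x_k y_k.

√402 → a₀=20, period (20,40); ℓ=2 even so k=1
k=0  a_k=20  p_k/q_k = 20/1
k=1  a_k=20  p_k/q_k = 401/20
(x₁, y₁) = (401, 20);  401² − 402·20² = 1 ✓
n=2: (401,20)∘(401,20) = (401·401+402·20·20, 401·20+20·401) = (321601,16040)
n=3: (321601,16040)∘(401,20) = (401·321601+402·20·16040, 401·16040+20·321601) = (257923601,12864060)
n=4: (257923601,12864060)∘(401,20) = (401·257923601+402·20·12864060, 401·12864060+20·257923601) = (206854406401,10316960080)

401 20
321601 16040
257923601 12864060
206854406401 10316960080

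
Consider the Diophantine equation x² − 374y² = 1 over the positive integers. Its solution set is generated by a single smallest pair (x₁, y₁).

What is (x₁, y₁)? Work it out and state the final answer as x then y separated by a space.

[19; 2,1,18,1,2,38] for √374; ℓ=6 ⇒ convergent index 5
a_0=19:  p_0=19·1+0=19,  q_0=19·0+1=1
…
a_2=1:  p_2=1·39+19=58,  q_2=1·2+1=3
…
a_4=1:  p_4=1·1083+58=1141,  q_4=1·56+3=59
a_5=2:  p_5=2·1141+1083=3365,  q_5=2·59+56=174
fundamental: x₁=3365, y₁=174  (since 11323225 − 374·30276 = 1)

3365 174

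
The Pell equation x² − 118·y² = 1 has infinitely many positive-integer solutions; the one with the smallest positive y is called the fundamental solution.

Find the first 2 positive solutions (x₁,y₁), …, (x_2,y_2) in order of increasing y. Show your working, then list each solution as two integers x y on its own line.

306917 28254
188396089777 17343265836

√118 = [10; 1,6,3,2,10,2,3,6,1,20, …], period ℓ=10 (even) → k=9
step 0: (10, 1)  from 10·(1,0) + (0,1)
step 1: (11, 1)  from 1·(10,1) + (1,0)
…
step 3: (239, 22)  from 3·(76,7) + (11,1)
step 4: (554, 51)  from 2·(239,22) + (76,7)
step 5: (5779, 532)  from 10·(554,51) + (239,22)
step 6: (12112, 1115)  from 2·(5779,532) + (554,51)
step 7: (42115, 3877)  from 3·(12112,1115) + (5779,532)
step 8: (264802, 24377)  from 6·(42115,3877) + (12112,1115)
step 9: (306917, 28254)  from 1·(264802,24377) + (42115,3877)
→ (306917, 28254).  Check: 306917²=94198044889, 118·28254²=94198044888, difference 1.
(306917+28254√118)^2 = 188396089777 + 17343265836√118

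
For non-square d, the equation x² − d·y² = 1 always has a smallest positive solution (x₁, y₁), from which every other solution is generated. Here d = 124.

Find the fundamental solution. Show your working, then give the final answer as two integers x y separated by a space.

[11; 7,2,1,1,1,…,2,7,22] for √124; ℓ=16 ⇒ convergent index 15
k=0  a_k=11  p_k/q_k = 11/1
k=1  a_k=7  p_k/q_k = 78/7
k=2  a_k=2  p_k/q_k = 167/15
k=3  a_k=1  p_k/q_k = 245/22
k=4  a_k=1  p_k/q_k = 412/37
k=5  a_k=1  p_k/q_k = 657/59
k=6  a_k=3  p_k/q_k = 2383/214
k=7  a_k=1  p_k/q_k = 3040/273
k=8  a_k=4  p_k/q_k = 14543/1306
…
k=13  a_k=1  p_k/q_k = 237042/21287
k=14  a_k=2  p_k/q_k = 626251/56239
k=15  a_k=7  p_k/q_k = 4620799/414960
→ (4620799, 414960).  Check: 4620799²=21351783398401, 124·414960²=21351783398400, difference 1.

4620799 414960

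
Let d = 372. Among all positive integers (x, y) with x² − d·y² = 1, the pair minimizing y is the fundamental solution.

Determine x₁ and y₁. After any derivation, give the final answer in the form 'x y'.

12151 630

√372 = [19; 3,2,12,2,3,38, …], period ℓ=6 (even) → k=5
i=0: a=19 ⇒ p=19, q=1
…
i=2: a=2 ⇒ p=135, q=7
i=3: a=12 ⇒ p=1678, q=87
i=4: a=2 ⇒ p=3491, q=181
i=5: a=3 ⇒ p=12151, q=630
fundamental: x₁=12151, y₁=630  (since 147646801 − 372·396900 = 1)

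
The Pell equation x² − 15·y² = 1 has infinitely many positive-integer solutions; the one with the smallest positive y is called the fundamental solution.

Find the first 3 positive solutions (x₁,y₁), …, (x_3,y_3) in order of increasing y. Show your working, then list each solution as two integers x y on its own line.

4 1
31 8
244 63

√15 = [3; 1,6, …], period ℓ=2 (even) → k=1
k=0  a_k=3  p_k/q_k = 3/1
k=1  a_k=1  p_k/q_k = 4/1
fundamental: x₁=4, y₁=1  (since 16 − 15·1 = 1)
(4+1√15)^2 = 31 + 8√15
(4+1√15)^3 = 244 + 63√15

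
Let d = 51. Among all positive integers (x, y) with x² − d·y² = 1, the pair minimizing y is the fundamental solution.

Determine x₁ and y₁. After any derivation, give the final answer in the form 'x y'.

√51 → a₀=7, period (7,14); ℓ=2 even so k=1
step 0: (7, 1)  from 7·(1,0) + (0,1)
step 1: (50, 7)  from 7·(7,1) + (1,0)
→ (50, 7).  Check: 50²=2500, 51·7²=2499, difference 1.

50 7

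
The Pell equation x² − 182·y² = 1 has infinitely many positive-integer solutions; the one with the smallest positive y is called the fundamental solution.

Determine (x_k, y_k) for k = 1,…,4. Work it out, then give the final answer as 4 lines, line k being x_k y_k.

27 2
1457 108
78651 5830
4245697 314712

d=182: √d = [13; 2,26] (ℓ=2, even), read p_1/q_1
a_0=13:  p_0=13·1+0=13,  q_0=13·0+1=1
a_1=2:  p_1=2·13+1=27,  q_1=2·1+0=2
→ (27, 2).  Check: 27²=729, 182·2²=728, difference 1.
(27+2√182)^2 = 1457 + 108√182
(27+2√182)^3 = 78651 + 5830√182
(27+2√182)^4 = 4245697 + 314712√182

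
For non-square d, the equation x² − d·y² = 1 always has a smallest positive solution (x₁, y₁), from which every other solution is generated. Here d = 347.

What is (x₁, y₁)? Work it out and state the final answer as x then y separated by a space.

[18; 1,1,1,2,4,…,1,1,36] for √347; ℓ=14 ⇒ convergent index 13
k=0  a_k=18  p_k/q_k = 18/1
k=1  a_k=1  p_k/q_k = 19/1
k=2  a_k=1  p_k/q_k = 37/2
k=3  a_k=1  p_k/q_k = 56/3
k=4  a_k=2  p_k/q_k = 149/8
k=5  a_k=4  p_k/q_k = 652/35
k=6  a_k=1  p_k/q_k = 801/43
k=7  a_k=17  p_k/q_k = 14269/766
k=8  a_k=1  p_k/q_k = 15070/809
k=9  a_k=4  p_k/q_k = 74549/4002
k=10  a_k=2  p_k/q_k = 164168/8813
k=11  a_k=1  p_k/q_k = 238717/12815
k=12  a_k=1  p_k/q_k = 402885/21628
k=13  a_k=1  p_k/q_k = 641602/34443
fundamental: x₁=641602, y₁=34443  (since 411653126404 − 347·1186320249 = 1)

641602 34443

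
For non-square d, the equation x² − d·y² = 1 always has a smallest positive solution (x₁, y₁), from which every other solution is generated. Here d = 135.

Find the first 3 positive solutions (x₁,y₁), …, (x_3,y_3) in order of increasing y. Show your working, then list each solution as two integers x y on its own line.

d=135: √d = [11; 1,1,1,1,1,1,1,22] (ℓ=8, even), read p_7/q_7
k=0  a_k=11  p_k/q_k = 11/1
k=1  a_k=1  p_k/q_k = 12/1
k=2  a_k=1  p_k/q_k = 23/2
…
k=6  a_k=1  p_k/q_k = 151/13
k=7  a_k=1  p_k/q_k = 244/21
fundamental: x₁=244, y₁=21  (since 59536 − 135·441 = 1)
(x_2, y_2) = (244·244 + 135·21·21, 244·21 + 21·244) = (119071, 10248)
(x_3, y_3) = (244·119071 + 135·21·10248, 244·10248 + 21·119071) = (58106404, 5001003)

244 21
119071 10248
58106404 5001003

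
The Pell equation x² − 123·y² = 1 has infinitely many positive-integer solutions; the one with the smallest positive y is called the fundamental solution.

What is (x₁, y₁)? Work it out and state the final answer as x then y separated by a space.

√123 → a₀=11, period (11,22); ℓ=2 even so k=1
step 0: (11, 1)  from 11·(1,0) + (0,1)
step 1: (122, 11)  from 11·(11,1) + (1,0)
fundamental: x₁=122, y₁=11  (since 14884 − 123·121 = 1)

122 11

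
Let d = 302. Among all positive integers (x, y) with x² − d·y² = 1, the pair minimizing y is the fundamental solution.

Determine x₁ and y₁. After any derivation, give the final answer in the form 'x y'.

d=302: √d = [17; 2,1,1,1,4,…,1,2,34] (ℓ=16, even), read p_15/q_15
a_0=17:  p_0=17·1+0=17,  q_0=17·0+1=1
…
a_2=1:  p_2=1·35+17=52,  q_2=1·2+1=3
…
a_4=1:  p_4=1·87+52=139,  q_4=1·5+3=8
a_5=4:  p_5=4·139+87=643,  q_5=4·8+5=37
…
a_7=1:  p_7=1·1425+643=2068,  q_7=1·82+37=119
a_8=16:  p_8=16·2068+1425=34513,  q_8=16·119+82=1986
a_9=1:  p_9=1·34513+2068=36581,  q_9=1·1986+119=2105
a_10=2:  p_10=2·36581+34513=107675,  q_10=2·2105+1986=6196
a_11=4:  p_11=4·107675+36581=467281,  q_11=4·6196+2105=26889
a_12=1:  p_12=1·467281+107675=574956,  q_12=1·26889+6196=33085
…
a_14=1:  p_14=1·1042237+574956=1617193,  q_14=1·59974+33085=93059
a_15=2:  p_15=2·1617193+1042237=4276623,  q_15=2·93059+59974=246092
fundamental: x₁=4276623, y₁=246092  (since 18289504284129 − 302·60561272464 = 1)

4276623 246092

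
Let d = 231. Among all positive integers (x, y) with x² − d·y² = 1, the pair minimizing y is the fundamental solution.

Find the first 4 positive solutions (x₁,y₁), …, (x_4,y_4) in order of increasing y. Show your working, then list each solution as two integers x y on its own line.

76 5
11551 760
1755676 115515
266851201 17557520

√231 = [15; 5,30, …], period ℓ=2 (even) → k=1
i=0: a=15 ⇒ p=15, q=1
i=1: a=5 ⇒ p=76, q=5
fundamental: x₁=76, y₁=5  (since 5776 − 231·25 = 1)
(76+5√231)^2 = 11551 + 760√231
(76+5√231)^3 = 1755676 + 115515√231
(76+5√231)^4 = 266851201 + 17557520√231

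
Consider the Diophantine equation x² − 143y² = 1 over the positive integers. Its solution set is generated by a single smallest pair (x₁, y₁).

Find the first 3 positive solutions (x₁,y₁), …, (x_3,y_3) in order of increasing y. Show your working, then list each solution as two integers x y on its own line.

12 1
287 24
6876 575

[11; 1,22] for √143; ℓ=2 ⇒ convergent index 1
step 0: (11, 1)  from 11·(1,0) + (0,1)
step 1: (12, 1)  from 1·(11,1) + (1,0)
→ (12, 1).  Check: 12²=144, 143·1²=143, difference 1.
(12+1√143)^2 = 287 + 24√143
(12+1√143)^3 = 6876 + 575√143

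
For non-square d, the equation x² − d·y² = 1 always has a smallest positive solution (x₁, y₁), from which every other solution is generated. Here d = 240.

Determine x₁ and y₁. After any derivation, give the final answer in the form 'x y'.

√240 = [15; 2,30, …], period ℓ=2 (even) → k=1
step 0: (15, 1)  from 15·(1,0) + (0,1)
step 1: (31, 2)  from 2·(15,1) + (1,0)
→ (31, 2).  Check: 31²=961, 240·2²=960, difference 1.

31 2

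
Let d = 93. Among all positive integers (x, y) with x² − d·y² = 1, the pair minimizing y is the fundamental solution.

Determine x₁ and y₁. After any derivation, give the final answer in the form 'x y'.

[9; 1,1,1,4,6,4,1,1,1,18] for √93; ℓ=10 ⇒ convergent index 9
k=0  a_k=9  p_k/q_k = 9/1
…
k=2  a_k=1  p_k/q_k = 19/2
k=3  a_k=1  p_k/q_k = 29/3
…
k=6  a_k=4  p_k/q_k = 3491/362
…
k=8  a_k=1  p_k/q_k = 7821/811
k=9  a_k=1  p_k/q_k = 12151/1260
fundamental: x₁=12151, y₁=1260  (since 147646801 − 93·1587600 = 1)

12151 1260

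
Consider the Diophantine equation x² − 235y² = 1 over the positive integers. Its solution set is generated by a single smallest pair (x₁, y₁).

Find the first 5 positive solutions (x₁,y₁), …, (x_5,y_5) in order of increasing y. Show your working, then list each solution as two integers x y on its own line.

46 3
4231 276
389206 25389
35802721 2335512
3293461126 214841715

√235 = [15; 3,30, …], period ℓ=2 (even) → k=1
k=0  a_k=15  p_k/q_k = 15/1
k=1  a_k=3  p_k/q_k = 46/3
fundamental: x₁=46, y₁=3  (since 2116 − 235·9 = 1)
(46+3√235)^2 = 4231 + 276√235
(46+3√235)^3 = 389206 + 25389√235
(46+3√235)^4 = 35802721 + 2335512√235
(46+3√235)^5 = 3293461126 + 214841715√235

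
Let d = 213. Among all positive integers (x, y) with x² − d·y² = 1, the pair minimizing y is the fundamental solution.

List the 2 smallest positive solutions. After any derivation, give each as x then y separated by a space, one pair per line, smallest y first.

194399 13320
75581942401 5178789360

[14; 1,1,2,6,1,8,1,6,2,1,1,28] for √213; ℓ=12 ⇒ convergent index 11
k=0  a_k=14  p_k/q_k = 14/1
k=1  a_k=1  p_k/q_k = 15/1
k=2  a_k=1  p_k/q_k = 29/2
k=3  a_k=2  p_k/q_k = 73/5
k=4  a_k=6  p_k/q_k = 467/32
…
k=7  a_k=1  p_k/q_k = 5327/365
…
k=9  a_k=2  p_k/q_k = 78825/5401
k=10  a_k=1  p_k/q_k = 115574/7919
k=11  a_k=1  p_k/q_k = 194399/13320
(x₁, y₁) = (194399, 13320);  194399² − 213·13320² = 1 ✓
(194399+13320√213)^2 = 75581942401 + 5178789360√213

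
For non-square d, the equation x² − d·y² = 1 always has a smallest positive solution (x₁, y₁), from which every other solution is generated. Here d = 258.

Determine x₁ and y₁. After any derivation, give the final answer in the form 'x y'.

257 16

d=258: √d = [16; 16,32] (ℓ=2, even), read p_1/q_1
step 0: (16, 1)  from 16·(1,0) + (0,1)
step 1: (257, 16)  from 16·(16,1) + (1,0)
→ (257, 16).  Check: 257²=66049, 258·16²=66048, difference 1.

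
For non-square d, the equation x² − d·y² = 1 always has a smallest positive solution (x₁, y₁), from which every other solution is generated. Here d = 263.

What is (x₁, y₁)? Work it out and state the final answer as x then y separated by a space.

√263 → a₀=16, period (4,1,1,1,1,15,1,1,1,1,4,32); ℓ=12 even so k=11
a_0=16:  p_0=16·1+0=16,  q_0=16·0+1=1
…
a_3=1:  p_3=1·81+65=146,  q_3=1·5+4=9
…
a_7=1:  p_7=1·5822+373=6195,  q_7=1·359+23=382
…
a_10=1:  p_10=1·18212+12017=30229,  q_10=1·1123+741=1864
a_11=4:  p_11=4·30229+18212=139128,  q_11=4·1864+1123=8579
fundamental: x₁=139128, y₁=8579  (since 19356600384 − 263·73599241 = 1)

139128 8579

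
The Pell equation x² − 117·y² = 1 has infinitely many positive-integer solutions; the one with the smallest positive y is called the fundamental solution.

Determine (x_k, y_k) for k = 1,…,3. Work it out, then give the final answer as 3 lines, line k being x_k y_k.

d=117: √d = [10; 1,4,2,4,1,20] (ℓ=6, even), read p_5/q_5
a_0=10:  p_0=10·1+0=10,  q_0=10·0+1=1
a_1=1:  p_1=1·10+1=11,  q_1=1·1+0=1
…
a_4=4:  p_4=4·119+54=530,  q_4=4·11+5=49
a_5=1:  p_5=1·530+119=649,  q_5=1·49+11=60
(x₁, y₁) = (649, 60);  649² − 117·60² = 1 ✓
(x_2, y_2) = (649·649 + 117·60·60, 649·60 + 60·649) = (842401, 77880)
(x_3, y_3) = (649·842401 + 117·60·77880, 649·77880 + 60·842401) = (1093435849, 101088180)

649 60
842401 77880
1093435849 101088180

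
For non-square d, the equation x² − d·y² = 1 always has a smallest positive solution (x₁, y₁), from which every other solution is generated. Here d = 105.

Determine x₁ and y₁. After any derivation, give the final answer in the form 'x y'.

√105 → a₀=10, period (4,20); ℓ=2 even so k=1
i=0: a=10 ⇒ p=10, q=1
i=1: a=4 ⇒ p=41, q=4
fundamental: x₁=41, y₁=4  (since 1681 − 105·16 = 1)

41 4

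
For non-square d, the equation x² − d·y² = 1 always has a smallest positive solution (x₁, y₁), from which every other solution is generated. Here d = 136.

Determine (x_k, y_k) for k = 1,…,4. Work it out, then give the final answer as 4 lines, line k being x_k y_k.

35 3
2449 210
171395 14697
11995201 1028580

d=136: √d = [11; 1,1,1,22] (ℓ=4, even), read p_3/q_3
a_0=11:  p_0=11·1+0=11,  q_0=11·0+1=1
…
a_2=1:  p_2=1·12+11=23,  q_2=1·1+1=2
a_3=1:  p_3=1·23+12=35,  q_3=1·2+1=3
(x₁, y₁) = (35, 3);  35² − 136·3² = 1 ✓
(x_2, y_2) = (35·35 + 136·3·3, 35·3 + 3·35) = (2449, 210)
(x_3, y_3) = (35·2449 + 136·3·210, 35·210 + 3·2449) = (171395, 14697)
(x_4, y_4) = (35·171395 + 136·3·14697, 35·14697 + 3·171395) = (11995201, 1028580)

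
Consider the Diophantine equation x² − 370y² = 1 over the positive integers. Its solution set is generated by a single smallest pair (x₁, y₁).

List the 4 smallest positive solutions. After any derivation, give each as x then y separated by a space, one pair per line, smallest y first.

√370 → a₀=19, period (4,4,38); ℓ=3 odd so k=5
k=0  a_k=19  p_k/q_k = 19/1
…
k=2  a_k=4  p_k/q_k = 327/17
k=3  a_k=38  p_k/q_k = 12503/650
k=4  a_k=4  p_k/q_k = 50339/2617
k=5  a_k=4  p_k/q_k = 213859/11118
(x₁, y₁) = (213859, 11118);  213859² − 370·11118² = 1 ✓
(x_2, y_2) = (213859·213859 + 370·11118·11118, 213859·11118 + 11118·213859) = (91471343761, 4755368724)
(x_3, y_3) = (213859·91471343761 + 370·11118·4755368724, 213859·4755368724 + 11118·91471343761) = (39123940210553539, 2033956799880714)
(x_4, y_4) = (213859·39123940210553539 + 370·11118·2033956799880714, 213859·2033956799880714 + 11118·39123940210553539) = (16734013458886067250241, 869959934526623861928)

213859 11118
91471343761 4755368724
39123940210553539 2033956799880714
16734013458886067250241 869959934526623861928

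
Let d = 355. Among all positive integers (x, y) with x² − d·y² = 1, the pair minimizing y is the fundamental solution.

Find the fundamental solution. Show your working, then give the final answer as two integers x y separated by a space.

d=355: √d = [18; 1,5,3,3,1,6,1,3,3,5,1,36] (ℓ=12, even), read p_11/q_11
a_0=18:  p_0=18·1+0=18,  q_0=18·0+1=1
a_1=1:  p_1=1·18+1=19,  q_1=1·1+0=1
…
a_3=3:  p_3=3·113+19=358,  q_3=3·6+1=19
…
a_5=1:  p_5=1·1187+358=1545,  q_5=1·63+19=82
a_6=6:  p_6=6·1545+1187=10457,  q_6=6·82+63=555
…
a_8=3:  p_8=3·12002+10457=46463,  q_8=3·637+555=2466
…
a_10=5:  p_10=5·151391+46463=803418,  q_10=5·8035+2466=42641
a_11=1:  p_11=1·803418+151391=954809,  q_11=1·42641+8035=50676
(x₁, y₁) = (954809, 50676);  954809² − 355·50676² = 1 ✓

954809 50676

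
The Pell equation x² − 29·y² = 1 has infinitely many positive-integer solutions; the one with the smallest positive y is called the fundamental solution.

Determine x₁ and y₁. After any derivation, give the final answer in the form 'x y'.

9801 1820

[5; 2,1,1,2,10] for √29; ℓ=5 ⇒ convergent index 9
a_0=5:  p_0=5·1+0=5,  q_0=5·0+1=1
…
a_7=1:  p_7=1·1524+727=2251,  q_7=1·283+135=418
a_8=1:  p_8=1·2251+1524=3775,  q_8=1·418+283=701
a_9=2:  p_9=2·3775+2251=9801,  q_9=2·701+418=1820
(x₁, y₁) = (9801, 1820);  9801² − 29·1820² = 1 ✓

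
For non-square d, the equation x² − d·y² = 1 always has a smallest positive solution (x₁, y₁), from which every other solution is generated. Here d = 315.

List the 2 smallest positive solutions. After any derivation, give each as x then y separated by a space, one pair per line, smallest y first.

71 4
10081 568

√315 → a₀=17, period (1,2,1,34); ℓ=4 even so k=3
k=0  a_k=17  p_k/q_k = 17/1
…
k=2  a_k=2  p_k/q_k = 53/3
k=3  a_k=1  p_k/q_k = 71/4
fundamental: x₁=71, y₁=4  (since 5041 − 315·16 = 1)
(x_2, y_2) = (71·71 + 315·4·4, 71·4 + 4·71) = (10081, 568)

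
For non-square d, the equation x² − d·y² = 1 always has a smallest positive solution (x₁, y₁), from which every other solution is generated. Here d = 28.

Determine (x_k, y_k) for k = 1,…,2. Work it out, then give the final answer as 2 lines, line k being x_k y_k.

127 24
32257 6096

[5; 3,2,3,10] for √28; ℓ=4 ⇒ convergent index 3
k=0  a_k=5  p_k/q_k = 5/1
k=1  a_k=3  p_k/q_k = 16/3
k=2  a_k=2  p_k/q_k = 37/7
k=3  a_k=3  p_k/q_k = 127/24
(x₁, y₁) = (127, 24);  127² − 28·24² = 1 ✓
k=2:  x_2 = 127·127+28·24·24 = 32257,  y_2 = 127·24+24·127 = 6096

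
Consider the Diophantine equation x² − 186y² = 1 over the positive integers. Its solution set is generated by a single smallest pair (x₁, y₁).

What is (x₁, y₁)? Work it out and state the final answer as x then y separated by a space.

7501 550

√186 → a₀=13, period (1,1,1,3,4,3,1,1,1,26); ℓ=10 even so k=9
a_0=13:  p_0=13·1+0=13,  q_0=13·0+1=1
a_1=1:  p_1=1·13+1=14,  q_1=1·1+0=1
a_2=1:  p_2=1·14+13=27,  q_2=1·1+1=2
…
a_4=3:  p_4=3·41+27=150,  q_4=3·3+2=11
…
a_8=1:  p_8=1·2714+2073=4787,  q_8=1·199+152=351
a_9=1:  p_9=1·4787+2714=7501,  q_9=1·351+199=550
fundamental: x₁=7501, y₁=550  (since 56265001 − 186·302500 = 1)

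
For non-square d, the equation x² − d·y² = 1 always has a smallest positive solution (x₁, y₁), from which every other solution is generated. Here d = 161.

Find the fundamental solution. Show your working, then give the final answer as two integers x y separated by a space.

11775 928

d=161: √d = [12; 1,2,4,1,2,1,4,2,1,24] (ℓ=10, even), read p_9/q_9
k=0  a_k=12  p_k/q_k = 12/1
…
k=5  a_k=2  p_k/q_k = 571/45
k=6  a_k=1  p_k/q_k = 774/61
…
k=8  a_k=2  p_k/q_k = 8108/639
k=9  a_k=1  p_k/q_k = 11775/928
→ (11775, 928).  Check: 11775²=138650625, 161·928²=138650624, difference 1.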